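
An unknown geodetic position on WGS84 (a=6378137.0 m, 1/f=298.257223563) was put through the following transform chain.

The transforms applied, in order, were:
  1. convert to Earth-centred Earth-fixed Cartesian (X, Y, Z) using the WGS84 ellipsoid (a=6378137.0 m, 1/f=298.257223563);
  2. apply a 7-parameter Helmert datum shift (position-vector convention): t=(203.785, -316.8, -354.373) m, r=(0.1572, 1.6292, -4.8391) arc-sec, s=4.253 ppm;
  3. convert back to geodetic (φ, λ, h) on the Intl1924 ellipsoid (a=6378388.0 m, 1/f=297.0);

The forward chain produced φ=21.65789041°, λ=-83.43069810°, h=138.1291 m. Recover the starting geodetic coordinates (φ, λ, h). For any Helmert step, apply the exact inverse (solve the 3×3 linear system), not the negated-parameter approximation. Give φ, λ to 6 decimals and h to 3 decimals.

start: φ=21.657890°, λ=-83.430698°, h=138.129 m
→ ECEF (a=6378388.000, f=1/297.0): X=678529.0793, Y=-5892002.7473, Z=2339328.9129
→ Helmert⁻¹: X=678442.1508, Y=-5891643.1902, Z=2339683.1842
→ geod (Bowring, a=6378137.000): φ=21.66152300°, λ=-83.43113500°, h=166.2590 m

φ=21.661523°, λ=-83.431135°, h=166.259 m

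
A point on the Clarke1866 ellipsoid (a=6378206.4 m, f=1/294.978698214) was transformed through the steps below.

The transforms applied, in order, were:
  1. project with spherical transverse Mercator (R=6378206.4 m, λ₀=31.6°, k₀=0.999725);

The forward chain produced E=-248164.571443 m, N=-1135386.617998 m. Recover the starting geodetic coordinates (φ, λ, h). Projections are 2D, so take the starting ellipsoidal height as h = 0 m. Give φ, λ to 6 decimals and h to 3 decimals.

φ=-10.194242°, λ=29.334897°, h=0.000 m

start: E=-248164.5714, N=-1135386.6180 m
→ tm⁻¹: φ=-10.19424200°, λ=29.33489700°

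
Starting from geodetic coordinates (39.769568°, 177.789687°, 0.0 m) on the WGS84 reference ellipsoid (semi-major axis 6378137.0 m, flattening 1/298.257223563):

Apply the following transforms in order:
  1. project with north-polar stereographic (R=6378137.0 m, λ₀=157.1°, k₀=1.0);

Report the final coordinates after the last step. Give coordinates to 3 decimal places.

E=2112633.770 m, N=-5593967.968 m

start: φ=39.769568°, λ=177.789687°, h=0.000 m
→ stereo (R=6378137.0, λ₀=157.1°): E=2112633.7698, N=-5593967.9676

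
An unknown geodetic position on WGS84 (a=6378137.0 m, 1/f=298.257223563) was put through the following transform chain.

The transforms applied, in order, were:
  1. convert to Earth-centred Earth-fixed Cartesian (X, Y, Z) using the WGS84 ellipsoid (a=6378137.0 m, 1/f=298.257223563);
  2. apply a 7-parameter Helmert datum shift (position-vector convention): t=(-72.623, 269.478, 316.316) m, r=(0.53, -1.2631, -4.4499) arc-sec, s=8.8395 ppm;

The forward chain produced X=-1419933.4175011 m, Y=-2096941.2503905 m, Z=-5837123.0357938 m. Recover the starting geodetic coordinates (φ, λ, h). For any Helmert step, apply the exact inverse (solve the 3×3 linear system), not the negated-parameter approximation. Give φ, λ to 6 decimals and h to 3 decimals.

φ=-66.685599°, λ=-124.098164°, h=2992.954 m

start: X=-1419933.4175, Y=-2096941.2504, Z=-5837123.0358 m
→ Helmert⁻¹: X=-1419838.7447, Y=-2097237.8207, Z=-5837373.6687
→ geod (Bowring, a=6378137.000): φ=-66.68559900°, λ=-124.09816400°, h=2992.9540 m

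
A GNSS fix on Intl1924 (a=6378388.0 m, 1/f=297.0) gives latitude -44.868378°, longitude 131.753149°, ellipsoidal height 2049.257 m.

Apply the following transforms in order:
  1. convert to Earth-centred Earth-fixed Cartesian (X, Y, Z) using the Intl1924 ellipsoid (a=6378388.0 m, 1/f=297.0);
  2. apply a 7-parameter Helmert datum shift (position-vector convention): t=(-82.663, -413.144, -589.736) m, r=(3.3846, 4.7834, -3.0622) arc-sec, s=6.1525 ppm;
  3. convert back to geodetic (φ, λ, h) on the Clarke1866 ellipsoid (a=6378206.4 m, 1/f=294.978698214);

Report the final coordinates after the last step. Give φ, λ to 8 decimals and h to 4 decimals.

φ=-44.87347477°, λ=131.75691967°, h=2578.9171 m

start: φ=-44.868378°, λ=131.753149°, h=2049.257 m
→ ECEF (a=6378388.000, f=1/297.0): X=-3016353.0218, Y=3379164.1740, Z=-4478519.5392
→ Helmert 7p (PV): X=-3016507.9357, Y=3378890.0897, Z=-4479011.4289
→ geod (Bowring, a=6378206.400): φ=-44.87347477°, λ=131.75691967°, h=2578.9171 m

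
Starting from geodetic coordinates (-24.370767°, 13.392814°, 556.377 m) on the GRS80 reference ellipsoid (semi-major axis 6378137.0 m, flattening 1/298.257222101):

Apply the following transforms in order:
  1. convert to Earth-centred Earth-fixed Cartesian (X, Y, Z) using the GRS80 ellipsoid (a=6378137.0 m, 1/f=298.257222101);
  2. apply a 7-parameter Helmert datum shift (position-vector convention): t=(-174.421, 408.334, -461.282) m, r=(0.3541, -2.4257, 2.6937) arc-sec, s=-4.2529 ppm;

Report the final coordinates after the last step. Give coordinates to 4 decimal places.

start: φ=-24.370767°, λ=13.392814°, h=556.377 m
→ ECEF (a=6378137.000, f=1/298.257222101): X=5655527.5210, Y=1346587.1572, Z=-2615974.8035
→ Helmert 7p (PV): X=5655342.2261, Y=1347068.1128, Z=-2616356.1389

X=5655342.2261 m, Y=1347068.1128 m, Z=-2616356.1389 m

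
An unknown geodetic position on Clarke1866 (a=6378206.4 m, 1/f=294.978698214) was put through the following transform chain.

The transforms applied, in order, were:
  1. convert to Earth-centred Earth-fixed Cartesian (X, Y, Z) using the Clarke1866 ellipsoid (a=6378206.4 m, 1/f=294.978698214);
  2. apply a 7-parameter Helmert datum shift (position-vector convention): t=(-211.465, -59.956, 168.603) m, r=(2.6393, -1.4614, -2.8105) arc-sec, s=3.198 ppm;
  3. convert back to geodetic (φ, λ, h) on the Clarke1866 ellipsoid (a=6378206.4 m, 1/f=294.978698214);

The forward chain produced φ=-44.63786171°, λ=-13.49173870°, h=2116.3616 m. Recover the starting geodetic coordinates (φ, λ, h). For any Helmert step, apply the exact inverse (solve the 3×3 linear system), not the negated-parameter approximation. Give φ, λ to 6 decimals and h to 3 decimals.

φ=-44.637954°, λ=-13.490394°, h=2350.905 m

start: φ=-44.637862°, λ=-13.491739°, h=2116.362 m
→ ECEF (a=6378206.400, f=1/294.978698214): X=4422099.0066, Y=-1060977.7065, Z=-4460086.1255
→ Helmert⁻¹: X=4422279.1835, Y=-1060911.1731, Z=-4460258.2218
→ geod (Bowring, a=6378206.400): φ=-44.63795400°, λ=-13.49039400°, h=2350.9050 m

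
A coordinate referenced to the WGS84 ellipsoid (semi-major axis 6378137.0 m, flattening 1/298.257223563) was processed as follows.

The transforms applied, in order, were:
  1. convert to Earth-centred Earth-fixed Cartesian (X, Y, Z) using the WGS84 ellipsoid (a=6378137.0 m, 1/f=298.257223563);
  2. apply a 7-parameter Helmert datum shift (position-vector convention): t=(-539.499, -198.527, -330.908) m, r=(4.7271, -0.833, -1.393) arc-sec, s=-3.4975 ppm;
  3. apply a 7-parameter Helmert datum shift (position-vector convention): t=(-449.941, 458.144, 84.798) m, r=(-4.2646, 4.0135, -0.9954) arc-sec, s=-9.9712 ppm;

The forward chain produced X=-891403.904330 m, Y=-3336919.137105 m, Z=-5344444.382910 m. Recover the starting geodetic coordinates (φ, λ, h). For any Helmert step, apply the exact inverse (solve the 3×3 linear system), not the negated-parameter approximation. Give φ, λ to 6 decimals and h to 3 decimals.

φ=-57.300939°, λ=-104.937398°, h=234.859 m

start: X=-891403.9043, Y=-3336919.1371, Z=-5344444.3829 m
→ Helmert⁻¹: X=-890842.7455, Y=-3337304.3552, Z=-5344668.8068
→ Helmert⁻¹: X=-890305.4052, Y=-3337245.9905, Z=-5344276.5134
→ geod (Bowring, a=6378137.000): φ=-57.30093900°, λ=-104.93739800°, h=234.8590 m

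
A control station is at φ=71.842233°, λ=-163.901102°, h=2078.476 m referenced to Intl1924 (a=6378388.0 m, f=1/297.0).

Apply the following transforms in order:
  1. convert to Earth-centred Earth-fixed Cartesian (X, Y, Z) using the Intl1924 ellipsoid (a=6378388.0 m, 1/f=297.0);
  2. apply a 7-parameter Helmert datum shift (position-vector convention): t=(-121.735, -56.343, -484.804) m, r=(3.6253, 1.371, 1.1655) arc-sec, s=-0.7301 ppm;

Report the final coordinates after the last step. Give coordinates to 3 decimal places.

start: φ=71.842233°, λ=-163.901102°, h=2078.476 m
→ ECEF (a=6378388.000, f=1/297.0): X=-1916221.5286, Y=-553048.9984, Z=6040341.3469
→ Helmert 7p (PV): X=-1916298.5907, Y=-553221.9298, Z=6039855.1492

X=-1916298.591 m, Y=-553221.930 m, Z=6039855.149 m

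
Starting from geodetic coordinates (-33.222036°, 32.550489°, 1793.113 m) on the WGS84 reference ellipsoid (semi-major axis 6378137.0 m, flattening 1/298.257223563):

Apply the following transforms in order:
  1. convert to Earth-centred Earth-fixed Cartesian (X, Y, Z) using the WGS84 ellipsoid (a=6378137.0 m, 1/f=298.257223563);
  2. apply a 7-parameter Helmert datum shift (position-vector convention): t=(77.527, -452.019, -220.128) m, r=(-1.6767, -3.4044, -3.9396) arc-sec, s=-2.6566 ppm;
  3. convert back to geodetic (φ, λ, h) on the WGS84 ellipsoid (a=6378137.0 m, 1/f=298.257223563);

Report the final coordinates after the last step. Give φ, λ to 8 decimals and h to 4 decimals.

φ=-33.22402659°, λ=32.54427455°, h=1747.8426 m

start: φ=-33.222036°, λ=32.550489°, h=1793.113 m
→ ECEF (a=6378137.000, f=1/298.257223563): X=4503306.9192, Y=2874504.9322, Z=-3475567.4701
→ Helmert 7p (PV): X=4503484.7489, Y=2873931.0128, Z=-3475727.4044
→ geod (Bowring, a=6378137.000): φ=-33.22402659°, λ=32.54427455°, h=1747.8426 m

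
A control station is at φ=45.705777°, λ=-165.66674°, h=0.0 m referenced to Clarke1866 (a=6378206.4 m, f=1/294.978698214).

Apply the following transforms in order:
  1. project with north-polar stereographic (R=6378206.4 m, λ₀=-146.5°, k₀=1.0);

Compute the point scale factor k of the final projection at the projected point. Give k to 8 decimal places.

1.16566206

start: φ=45.705777°, λ=-165.666740°, h=0.000 m
→ into stereo (λ₀=-146.5°): φ=45.70577700°, λ−λ₀=-19.16674000°
scale k = 1.16566206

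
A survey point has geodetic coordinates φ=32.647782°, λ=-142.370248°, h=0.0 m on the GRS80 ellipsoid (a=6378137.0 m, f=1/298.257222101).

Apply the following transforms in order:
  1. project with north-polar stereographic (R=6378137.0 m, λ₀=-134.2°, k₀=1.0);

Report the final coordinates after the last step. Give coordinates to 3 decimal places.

E=-991528.097 m, N=-6906129.333 m

start: φ=32.647782°, λ=-142.370248°, h=0.000 m
→ stereo (R=6378137.0, λ₀=-134.2°): E=-991528.0970, N=-6906129.3333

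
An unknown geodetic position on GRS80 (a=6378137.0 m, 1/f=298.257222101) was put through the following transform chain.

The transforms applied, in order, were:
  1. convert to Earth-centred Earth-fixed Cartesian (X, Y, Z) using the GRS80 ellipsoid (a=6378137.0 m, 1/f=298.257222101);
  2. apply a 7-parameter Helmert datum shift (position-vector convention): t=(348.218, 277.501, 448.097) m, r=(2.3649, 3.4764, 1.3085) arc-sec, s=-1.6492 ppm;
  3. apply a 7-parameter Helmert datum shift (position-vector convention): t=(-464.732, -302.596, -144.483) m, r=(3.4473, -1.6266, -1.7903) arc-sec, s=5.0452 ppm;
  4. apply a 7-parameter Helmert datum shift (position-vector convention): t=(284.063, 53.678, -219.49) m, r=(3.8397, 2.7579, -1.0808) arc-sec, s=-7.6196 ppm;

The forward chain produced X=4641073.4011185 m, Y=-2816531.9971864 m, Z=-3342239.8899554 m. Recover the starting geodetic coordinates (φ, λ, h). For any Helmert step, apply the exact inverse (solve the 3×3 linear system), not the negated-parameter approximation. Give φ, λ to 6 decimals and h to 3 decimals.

φ=-31.789038°, λ=-31.254085°, h=2908.130 m

start: X=4641073.4011, Y=-2816531.9972, Z=-3342239.8900 m
→ Helmert⁻¹: X=4640884.1421, Y=-2816645.0304, Z=-3341931.3803
→ Helmert⁻¹: X=4641323.5494, Y=-2816343.7913, Z=-3341759.5693
→ Helmert⁻¹: X=4641021.4448, Y=-2816693.6975, Z=-3342102.6638
→ geod (Bowring, a=6378137.000): φ=-31.78903800°, λ=-31.25408500°, h=2908.1300 m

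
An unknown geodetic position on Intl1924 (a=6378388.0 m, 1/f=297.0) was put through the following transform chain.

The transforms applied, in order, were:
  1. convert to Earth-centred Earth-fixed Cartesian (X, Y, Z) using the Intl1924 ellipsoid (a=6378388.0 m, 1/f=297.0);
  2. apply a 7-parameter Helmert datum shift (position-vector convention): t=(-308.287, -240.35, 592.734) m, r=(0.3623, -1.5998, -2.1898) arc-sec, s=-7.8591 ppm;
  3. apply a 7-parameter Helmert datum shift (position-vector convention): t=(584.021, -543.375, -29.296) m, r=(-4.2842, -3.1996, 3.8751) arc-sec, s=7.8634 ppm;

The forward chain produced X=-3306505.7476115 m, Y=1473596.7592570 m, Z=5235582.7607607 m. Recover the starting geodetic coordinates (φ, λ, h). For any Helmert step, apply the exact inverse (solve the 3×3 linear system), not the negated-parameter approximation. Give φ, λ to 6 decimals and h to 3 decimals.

φ=55.514178°, λ=155.969732°, h=1226.767 m

start: X=-3306505.7476, Y=1473596.7593, Z=5235582.7608 m
→ Helmert⁻¹: X=-3306954.8543, Y=1474081.9239, Z=5235652.8024
→ Helmert⁻¹: X=-3306647.6028, Y=1474307.9513, Z=5235124.2685
→ geod (Bowring, a=6378388.000): φ=55.51417800°, λ=155.96973200°, h=1226.7670 m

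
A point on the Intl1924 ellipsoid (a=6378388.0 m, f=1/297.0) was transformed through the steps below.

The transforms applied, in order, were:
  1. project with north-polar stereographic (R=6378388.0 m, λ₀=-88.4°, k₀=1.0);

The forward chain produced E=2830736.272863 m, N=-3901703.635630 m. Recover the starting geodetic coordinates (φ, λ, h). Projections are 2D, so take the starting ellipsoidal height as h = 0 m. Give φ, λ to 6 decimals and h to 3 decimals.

φ=48.599790°, λ=-52.438631°, h=0.000 m

start: E=2830736.2729, N=-3901703.6356 m
→ stereo⁻¹: φ=48.59979000°, λ=-52.43863100°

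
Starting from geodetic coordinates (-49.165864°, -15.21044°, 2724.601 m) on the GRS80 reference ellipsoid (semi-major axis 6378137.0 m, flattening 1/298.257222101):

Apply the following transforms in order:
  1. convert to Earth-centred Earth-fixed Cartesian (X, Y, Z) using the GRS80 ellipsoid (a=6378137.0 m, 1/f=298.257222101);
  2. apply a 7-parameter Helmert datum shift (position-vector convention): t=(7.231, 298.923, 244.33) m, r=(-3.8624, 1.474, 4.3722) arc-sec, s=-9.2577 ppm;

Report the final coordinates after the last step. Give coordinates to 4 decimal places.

start: φ=-49.165864°, λ=-15.210440°, h=2724.601 m
→ ECEF (a=6378137.000, f=1/298.257222101): X=4033837.0970, Y=-1096758.5939, Z=-4804701.6661
→ Helmert 7p (PV): X=4033795.8969, Y=-1096453.9822, Z=-4804421.1447

X=4033795.8969 m, Y=-1096453.9822 m, Z=-4804421.1447 m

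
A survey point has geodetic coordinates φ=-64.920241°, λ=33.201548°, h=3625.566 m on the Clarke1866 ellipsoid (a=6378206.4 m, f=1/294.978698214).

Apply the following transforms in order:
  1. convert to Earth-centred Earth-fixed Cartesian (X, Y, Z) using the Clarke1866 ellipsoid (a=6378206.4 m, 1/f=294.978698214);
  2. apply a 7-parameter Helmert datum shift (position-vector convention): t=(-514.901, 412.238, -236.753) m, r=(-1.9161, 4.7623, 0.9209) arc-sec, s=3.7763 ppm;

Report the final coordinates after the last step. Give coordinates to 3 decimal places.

X=2269175.167 m, Y=1485791.363 m, Z=-5757363.142 m

start: φ=-64.920241°, λ=33.201548°, h=3625.566 m
→ ECEF (a=6378206.400, f=1/294.978698214): X=2269821.0493, Y=1485416.8617, Z=-5757038.4432
→ Helmert 7p (PV): X=2269175.1673, Y=1485791.3627, Z=-5757363.1418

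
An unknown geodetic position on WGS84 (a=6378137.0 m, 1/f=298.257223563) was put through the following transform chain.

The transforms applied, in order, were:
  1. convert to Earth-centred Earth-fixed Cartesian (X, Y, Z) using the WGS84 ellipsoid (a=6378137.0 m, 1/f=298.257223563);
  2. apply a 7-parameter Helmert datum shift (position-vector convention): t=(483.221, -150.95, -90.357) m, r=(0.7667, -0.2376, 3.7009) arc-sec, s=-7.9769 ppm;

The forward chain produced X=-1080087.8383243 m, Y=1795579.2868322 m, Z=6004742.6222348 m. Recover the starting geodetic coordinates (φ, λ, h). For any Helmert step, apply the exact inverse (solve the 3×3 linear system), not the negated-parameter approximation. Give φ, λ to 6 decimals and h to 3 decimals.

start: X=-1080087.8383, Y=1795579.2868, Z=6004742.6222 m
→ Helmert⁻¹: X=-1080540.5410, Y=1795786.2694, Z=6004875.4492
→ geod (Bowring, a=6378137.000): φ=70.87949700°, λ=121.03569600°, h=1041.7710 m

φ=70.879497°, λ=121.035696°, h=1041.771 m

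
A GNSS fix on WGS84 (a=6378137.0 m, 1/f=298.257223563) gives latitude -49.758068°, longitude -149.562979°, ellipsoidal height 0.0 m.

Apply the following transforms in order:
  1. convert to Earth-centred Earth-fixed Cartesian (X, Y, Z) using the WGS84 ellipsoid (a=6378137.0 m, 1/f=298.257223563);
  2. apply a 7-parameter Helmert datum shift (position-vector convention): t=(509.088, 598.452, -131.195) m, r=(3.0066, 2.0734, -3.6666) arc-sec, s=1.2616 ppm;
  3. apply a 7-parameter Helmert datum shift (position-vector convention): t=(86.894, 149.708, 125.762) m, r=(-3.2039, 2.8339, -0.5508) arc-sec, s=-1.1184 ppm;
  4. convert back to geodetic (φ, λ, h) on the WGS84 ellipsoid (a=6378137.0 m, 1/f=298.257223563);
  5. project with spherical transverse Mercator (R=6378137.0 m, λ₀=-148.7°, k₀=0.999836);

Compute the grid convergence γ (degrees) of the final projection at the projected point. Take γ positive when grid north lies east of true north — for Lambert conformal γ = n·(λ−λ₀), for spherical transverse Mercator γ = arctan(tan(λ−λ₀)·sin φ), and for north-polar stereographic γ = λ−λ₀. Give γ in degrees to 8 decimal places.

start: φ=-49.758068°, λ=-149.562979°, h=0.000 m
→ ECEF (a=6378137.000, f=1/298.257223563): X=-3559486.3879, Y=-2091431.0156, Z=-4845448.6004
→ Helmert 7p (PV): X=-3559067.6754, Y=-2090701.2987, Z=-4845580.6136
→ Helmert 7p (PV): X=-3559048.9578, Y=-2090615.0146, Z=-4845368.0591
→ geod (Bowring, a=6378137.000): φ=-49.76302575°, λ=-149.56966889°, h=-572.1293 m
→ into tm (λ₀=-148.7°): φ=-49.76302575°, λ−λ₀=-0.86966889°
convergence γ = 0.66390854°

0.66390854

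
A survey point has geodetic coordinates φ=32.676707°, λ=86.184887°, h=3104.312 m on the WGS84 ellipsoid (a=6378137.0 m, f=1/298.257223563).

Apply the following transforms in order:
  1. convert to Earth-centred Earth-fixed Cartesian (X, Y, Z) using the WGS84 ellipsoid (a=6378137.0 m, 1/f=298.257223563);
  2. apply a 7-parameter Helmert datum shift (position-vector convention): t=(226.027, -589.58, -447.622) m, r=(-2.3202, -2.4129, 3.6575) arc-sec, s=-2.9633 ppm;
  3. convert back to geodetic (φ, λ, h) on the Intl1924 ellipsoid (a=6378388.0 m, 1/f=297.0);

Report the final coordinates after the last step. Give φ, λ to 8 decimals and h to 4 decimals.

start: φ=32.676707°, λ=86.184887°, h=3104.312 m
→ ECEF (a=6378137.000, f=1/298.257223563): X=357738.6708, Y=5364615.5253, Z=3425510.2736
→ Helmert 7p (PV): X=357828.4406, Y=5364054.9240, Z=3424996.3412
→ geod (Bowring, a=6378388.000): φ=32.67624825°, λ=86.18353483°, h=2136.6102 m

φ=32.67624825°, λ=86.18353483°, h=2136.6102 m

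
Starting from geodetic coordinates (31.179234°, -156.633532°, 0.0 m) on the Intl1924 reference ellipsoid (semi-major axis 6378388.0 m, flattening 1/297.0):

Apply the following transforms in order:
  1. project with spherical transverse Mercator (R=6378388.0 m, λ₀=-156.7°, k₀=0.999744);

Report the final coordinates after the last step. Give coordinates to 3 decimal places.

E=6329.015 m, N=3470106.368 m

start: φ=31.179234°, λ=-156.633532°, h=0.000 m
→ tm (R=6378388.0, λ₀=-156.7°): E=6329.0154, N=3470106.3678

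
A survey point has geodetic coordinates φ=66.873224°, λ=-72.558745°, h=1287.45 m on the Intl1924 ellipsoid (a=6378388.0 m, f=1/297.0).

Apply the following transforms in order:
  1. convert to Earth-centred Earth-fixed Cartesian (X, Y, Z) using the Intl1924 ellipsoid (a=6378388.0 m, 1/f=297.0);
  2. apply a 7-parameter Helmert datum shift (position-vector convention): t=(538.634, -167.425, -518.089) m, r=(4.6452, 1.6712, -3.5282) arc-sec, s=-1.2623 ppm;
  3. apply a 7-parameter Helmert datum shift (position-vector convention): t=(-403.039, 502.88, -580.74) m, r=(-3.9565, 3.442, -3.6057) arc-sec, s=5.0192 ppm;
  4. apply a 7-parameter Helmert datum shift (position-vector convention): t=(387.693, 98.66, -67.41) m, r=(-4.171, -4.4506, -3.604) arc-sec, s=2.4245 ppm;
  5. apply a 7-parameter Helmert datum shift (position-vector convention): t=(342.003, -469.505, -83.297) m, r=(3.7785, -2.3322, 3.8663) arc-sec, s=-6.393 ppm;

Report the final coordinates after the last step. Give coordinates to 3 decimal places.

X=753917.347 m, Y=-2397416.130 m, Z=5842944.423 m

start: φ=66.873224°, λ=-72.558745°, h=1287.450 m
→ ECEF (a=6378388.000, f=1/297.0): X=753179.3701, Y=-2397347.7423, Z=5844192.5303
→ Helmert 7p (PV): X=753723.3971, Y=-2397656.6388, Z=5843606.9722
→ Helmert 7p (PV): X=753379.7421, Y=-2397066.8783, Z=5843088.9761
→ Helmert 7p (PV): X=753601.3011, Y=-2396869.0369, Z=5843100.4610
→ Helmert 7p (PV): X=753917.3473, Y=-2397416.1302, Z=5842944.4227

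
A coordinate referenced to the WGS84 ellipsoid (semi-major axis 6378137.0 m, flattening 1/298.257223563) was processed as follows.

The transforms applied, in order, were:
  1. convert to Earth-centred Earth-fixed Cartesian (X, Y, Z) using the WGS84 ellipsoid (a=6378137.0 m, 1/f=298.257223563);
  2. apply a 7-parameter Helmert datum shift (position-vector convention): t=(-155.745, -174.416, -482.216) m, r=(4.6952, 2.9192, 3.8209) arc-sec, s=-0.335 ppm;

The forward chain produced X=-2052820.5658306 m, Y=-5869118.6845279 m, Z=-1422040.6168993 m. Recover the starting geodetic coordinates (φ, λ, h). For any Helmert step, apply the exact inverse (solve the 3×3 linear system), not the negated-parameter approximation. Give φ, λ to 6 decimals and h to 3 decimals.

start: X=-2052820.5658, Y=-5869118.6845, Z=-1422040.6169 m
→ Helmert⁻¹: X=-2052754.1088, Y=-5868940.5654, Z=-1421454.3346
→ geod (Bowring, a=6378137.000): φ=-12.96143000°, λ=-109.27808600°, h=923.3230 m

φ=-12.961430°, λ=-109.278086°, h=923.323 m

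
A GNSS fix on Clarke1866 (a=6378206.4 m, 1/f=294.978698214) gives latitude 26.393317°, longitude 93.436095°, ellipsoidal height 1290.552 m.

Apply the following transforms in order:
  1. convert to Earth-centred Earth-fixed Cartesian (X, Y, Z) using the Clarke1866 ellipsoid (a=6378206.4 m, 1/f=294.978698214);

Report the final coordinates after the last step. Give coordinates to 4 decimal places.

start: φ=26.393317°, λ=93.436095°, h=1290.552 m
→ ECEF (a=6378206.400, f=1/294.978698214): X=-342730.3810, Y=5708065.9675, Z=2818576.2351

X=-342730.3810 m, Y=5708065.9675 m, Z=2818576.2351 m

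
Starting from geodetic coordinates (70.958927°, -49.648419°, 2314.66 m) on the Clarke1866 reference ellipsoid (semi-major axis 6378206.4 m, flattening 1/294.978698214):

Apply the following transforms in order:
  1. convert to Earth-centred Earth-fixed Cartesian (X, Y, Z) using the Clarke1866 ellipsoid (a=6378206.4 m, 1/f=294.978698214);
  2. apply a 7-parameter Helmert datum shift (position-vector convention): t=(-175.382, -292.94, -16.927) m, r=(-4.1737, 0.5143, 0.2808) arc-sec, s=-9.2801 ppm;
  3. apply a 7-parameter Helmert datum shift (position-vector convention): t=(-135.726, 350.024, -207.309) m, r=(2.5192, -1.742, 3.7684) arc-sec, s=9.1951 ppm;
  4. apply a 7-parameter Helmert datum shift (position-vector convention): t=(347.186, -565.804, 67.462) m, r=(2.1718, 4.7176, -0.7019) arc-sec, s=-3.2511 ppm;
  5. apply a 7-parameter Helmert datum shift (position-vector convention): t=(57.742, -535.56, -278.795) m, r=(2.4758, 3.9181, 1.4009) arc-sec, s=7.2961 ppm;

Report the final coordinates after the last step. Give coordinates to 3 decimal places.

X=1352242.972 m, Y=-1592296.061 m, Z=6008309.543 m

start: φ=70.958927°, λ=-49.648419°, h=2314.660 m
→ ECEF (a=6378206.400, f=1/294.978698214): X=1351891.3645, Y=-1591189.4040, Z=6008792.9651
→ Helmert 7p (PV): X=1351720.5851, Y=-1591344.1524, Z=6008749.1020
→ Helmert 7p (PV): X=1351575.6149, Y=-1591057.4533, Z=6008589.0241
→ Helmert 7p (PV): X=1352050.4181, Y=-1591685.9492, Z=6008589.2866
→ Helmert 7p (PV): X=1352242.9721, Y=-1592296.0611, Z=6008309.5426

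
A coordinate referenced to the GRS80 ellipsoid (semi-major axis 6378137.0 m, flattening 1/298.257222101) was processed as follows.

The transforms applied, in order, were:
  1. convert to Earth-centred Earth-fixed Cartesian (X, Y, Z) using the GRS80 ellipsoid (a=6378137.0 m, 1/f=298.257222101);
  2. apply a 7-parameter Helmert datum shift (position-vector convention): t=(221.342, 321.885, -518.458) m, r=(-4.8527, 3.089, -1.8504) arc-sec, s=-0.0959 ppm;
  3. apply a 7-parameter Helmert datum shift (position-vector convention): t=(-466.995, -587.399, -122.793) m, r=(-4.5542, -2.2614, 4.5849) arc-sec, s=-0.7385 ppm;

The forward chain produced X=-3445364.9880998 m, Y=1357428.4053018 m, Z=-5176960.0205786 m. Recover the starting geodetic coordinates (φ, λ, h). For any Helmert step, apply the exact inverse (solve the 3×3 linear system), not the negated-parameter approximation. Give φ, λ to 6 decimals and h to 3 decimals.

start: X=-3445364.9881, Y=1357428.4053, Z=-5176960.0206 m
→ Helmert⁻¹: X=-3444927.1026, Y=1358207.6818, Z=-5176773.2936
→ Helmert⁻¹: X=-3445083.4380, Y=1357976.8011, Z=-5176274.9767
→ geod (Bowring, a=6378137.000): φ=-54.60226900°, λ=158.48672200°, h=505.9590 m

φ=-54.602269°, λ=158.486722°, h=505.959 m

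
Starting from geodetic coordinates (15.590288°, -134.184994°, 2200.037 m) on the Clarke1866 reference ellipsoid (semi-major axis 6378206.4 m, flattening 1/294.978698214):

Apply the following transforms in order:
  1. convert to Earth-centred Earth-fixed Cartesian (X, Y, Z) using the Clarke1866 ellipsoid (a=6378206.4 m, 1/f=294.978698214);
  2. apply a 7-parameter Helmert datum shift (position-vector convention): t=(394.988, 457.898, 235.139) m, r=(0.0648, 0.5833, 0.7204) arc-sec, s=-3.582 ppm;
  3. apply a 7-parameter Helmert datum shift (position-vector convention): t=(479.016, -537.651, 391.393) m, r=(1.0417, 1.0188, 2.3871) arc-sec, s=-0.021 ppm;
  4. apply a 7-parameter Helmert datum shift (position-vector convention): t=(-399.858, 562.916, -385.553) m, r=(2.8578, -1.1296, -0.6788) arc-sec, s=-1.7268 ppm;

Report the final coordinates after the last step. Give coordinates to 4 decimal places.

X=-4283879.5172 m, Y=-4407664.2579 m, Z=1703746.6649 m

start: φ=15.590288°, λ=-134.184994°, h=2200.037 m
→ ECEF (a=6378206.400, f=1/294.978698214): X=-4284432.2949, Y=-4408087.7174, Z=1703589.6697
→ Helmert 7p (PV): X=-4284001.7469, Y=-4407629.5286, Z=1703829.4376
→ Helmert 7p (PV): X=-4283463.2158, Y=-4408225.2706, Z=1704219.6948
→ Helmert 7p (PV): X=-4283879.5172, Y=-4407664.2579, Z=1703746.6649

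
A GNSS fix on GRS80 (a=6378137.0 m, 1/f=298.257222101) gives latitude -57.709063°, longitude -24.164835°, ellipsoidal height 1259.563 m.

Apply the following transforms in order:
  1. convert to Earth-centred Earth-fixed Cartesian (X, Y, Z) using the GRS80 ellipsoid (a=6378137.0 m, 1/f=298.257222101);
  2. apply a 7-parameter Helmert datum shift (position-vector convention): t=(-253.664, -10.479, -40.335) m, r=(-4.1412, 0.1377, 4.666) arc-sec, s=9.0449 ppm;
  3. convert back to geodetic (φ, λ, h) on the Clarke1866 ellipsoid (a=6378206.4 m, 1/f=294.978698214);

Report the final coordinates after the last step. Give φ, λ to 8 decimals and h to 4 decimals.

start: φ=-57.709063°, λ=-24.164835°, h=1259.563 m
→ ECEF (a=6378137.000, f=1/298.257222101): X=3116818.0903, Y=-1398454.9254, Z=-5369561.7535
→ Helmert 7p (PV): X=3116620.6682, Y=-1398515.3521, Z=-5369624.6593
→ geod (Bowring, a=6378206.400): φ=-57.71247558°, λ=-24.16711523°, h=1330.1947 m

φ=-57.71247558°, λ=-24.16711523°, h=1330.1947 m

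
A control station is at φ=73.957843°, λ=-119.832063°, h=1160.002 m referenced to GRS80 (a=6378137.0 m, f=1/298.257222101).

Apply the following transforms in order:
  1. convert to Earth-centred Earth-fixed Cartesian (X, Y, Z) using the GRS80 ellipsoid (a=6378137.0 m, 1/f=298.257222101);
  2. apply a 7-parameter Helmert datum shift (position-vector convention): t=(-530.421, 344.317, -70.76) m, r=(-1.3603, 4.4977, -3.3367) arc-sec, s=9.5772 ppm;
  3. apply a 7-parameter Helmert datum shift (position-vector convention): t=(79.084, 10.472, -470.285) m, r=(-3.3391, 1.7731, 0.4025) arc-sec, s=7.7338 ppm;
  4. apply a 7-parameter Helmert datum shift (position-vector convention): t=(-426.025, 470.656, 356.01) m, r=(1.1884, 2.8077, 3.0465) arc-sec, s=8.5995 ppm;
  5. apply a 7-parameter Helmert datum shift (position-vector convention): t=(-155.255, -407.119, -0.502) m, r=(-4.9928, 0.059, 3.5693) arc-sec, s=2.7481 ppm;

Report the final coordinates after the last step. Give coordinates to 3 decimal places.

start: φ=73.957843°, λ=-119.832063°, h=1160.002 m
→ ECEF (a=6378137.000, f=1/298.257222101): X=-879686.7180, Y=-1534028.3825, Z=6108754.9768
→ Helmert 7p (PV): X=-880117.1743, Y=-1533644.2394, Z=6108772.0206
→ Helmert 7p (PV): X=-879989.3914, Y=-1533548.4537, Z=6108381.3728
→ Helmert 7p (PV): X=-880317.1847, Y=-1533139.1768, Z=6108793.0548
→ Helmert 7p (PV): X=-880446.5813, Y=-1533417.8739, Z=6108846.7031

X=-880446.581 m, Y=-1533417.874 m, Z=6108846.703 m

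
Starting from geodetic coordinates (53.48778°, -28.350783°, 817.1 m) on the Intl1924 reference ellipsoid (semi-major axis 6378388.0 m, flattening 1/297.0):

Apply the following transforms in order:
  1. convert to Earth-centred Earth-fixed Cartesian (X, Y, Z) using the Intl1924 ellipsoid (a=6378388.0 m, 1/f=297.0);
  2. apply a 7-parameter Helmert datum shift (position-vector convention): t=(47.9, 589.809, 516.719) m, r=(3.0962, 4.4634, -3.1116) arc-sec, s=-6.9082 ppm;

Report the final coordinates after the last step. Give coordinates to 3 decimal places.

X=3347718.780 m, Y=-1805856.678 m, Z=5104169.308 m

start: φ=53.487780°, λ=-28.350783°, h=817.100 m
→ ECEF (a=6378388.000, f=1/297.0): X=3347610.8139, Y=-1806331.8537, Z=5103787.3998
→ Helmert 7p (PV): X=3347718.7797, Y=-1805856.6776, Z=5104169.3075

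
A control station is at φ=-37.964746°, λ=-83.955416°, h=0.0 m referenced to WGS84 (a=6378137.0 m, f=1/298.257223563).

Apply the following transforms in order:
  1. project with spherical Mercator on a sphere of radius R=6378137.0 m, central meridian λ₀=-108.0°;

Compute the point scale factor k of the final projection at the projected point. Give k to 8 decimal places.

1.26840870

start: φ=-37.964746°, λ=-83.955416°, h=0.000 m
→ into merc (λ₀=-108.0°): φ=-37.96474600°, λ−λ₀=24.04458400°
scale k = 1.26840870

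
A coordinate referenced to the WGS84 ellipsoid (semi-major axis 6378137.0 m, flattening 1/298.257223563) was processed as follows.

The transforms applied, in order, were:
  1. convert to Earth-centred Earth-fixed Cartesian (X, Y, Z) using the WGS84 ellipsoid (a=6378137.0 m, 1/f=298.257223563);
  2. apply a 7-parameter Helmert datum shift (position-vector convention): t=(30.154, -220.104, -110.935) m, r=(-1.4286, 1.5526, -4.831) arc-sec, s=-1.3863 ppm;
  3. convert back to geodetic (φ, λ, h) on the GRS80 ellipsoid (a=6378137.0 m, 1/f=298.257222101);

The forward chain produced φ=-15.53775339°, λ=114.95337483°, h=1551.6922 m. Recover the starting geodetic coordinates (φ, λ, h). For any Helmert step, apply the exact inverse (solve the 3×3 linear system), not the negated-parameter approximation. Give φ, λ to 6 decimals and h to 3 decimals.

start: φ=-15.537753°, λ=114.953375°, h=1551.692 m
→ ECEF (a=6378137.000, f=1/298.257222101): X=-2593727.8649, Y=5574105.5188, Z=-1697918.2905
→ Helmert⁻¹: X=-2593879.3922, Y=5574284.3573, Z=-1697790.6261
→ geod (Bowring, a=6378137.000): φ=-15.53609500°, λ=114.95395200°, h=1735.3060 m

φ=-15.536095°, λ=114.953952°, h=1735.306 m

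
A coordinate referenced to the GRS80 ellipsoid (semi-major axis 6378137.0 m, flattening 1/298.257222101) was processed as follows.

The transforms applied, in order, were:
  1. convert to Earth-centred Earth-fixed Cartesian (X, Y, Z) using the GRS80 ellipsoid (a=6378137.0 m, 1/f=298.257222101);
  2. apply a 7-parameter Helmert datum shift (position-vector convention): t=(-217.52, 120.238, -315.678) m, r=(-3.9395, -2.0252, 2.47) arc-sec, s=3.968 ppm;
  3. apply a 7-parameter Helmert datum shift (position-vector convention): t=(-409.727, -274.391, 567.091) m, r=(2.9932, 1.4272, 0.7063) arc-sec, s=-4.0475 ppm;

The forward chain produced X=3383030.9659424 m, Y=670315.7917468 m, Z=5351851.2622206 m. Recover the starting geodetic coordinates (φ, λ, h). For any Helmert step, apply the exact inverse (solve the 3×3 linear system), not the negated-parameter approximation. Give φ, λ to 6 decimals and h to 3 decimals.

start: X=3383030.9659, Y=670315.7917, Z=5351851.2622 m
→ Helmert⁻¹: X=3383419.6568, Y=670658.9667, Z=5351319.5092
→ Helmert⁻¹: X=3383684.3228, Y=670393.3374, Z=5351593.5334
→ geod (Bowring, a=6378137.000): φ=57.37044000°, λ=11.20661200°, h=3962.6420 m

φ=57.370440°, λ=11.206612°, h=3962.642 m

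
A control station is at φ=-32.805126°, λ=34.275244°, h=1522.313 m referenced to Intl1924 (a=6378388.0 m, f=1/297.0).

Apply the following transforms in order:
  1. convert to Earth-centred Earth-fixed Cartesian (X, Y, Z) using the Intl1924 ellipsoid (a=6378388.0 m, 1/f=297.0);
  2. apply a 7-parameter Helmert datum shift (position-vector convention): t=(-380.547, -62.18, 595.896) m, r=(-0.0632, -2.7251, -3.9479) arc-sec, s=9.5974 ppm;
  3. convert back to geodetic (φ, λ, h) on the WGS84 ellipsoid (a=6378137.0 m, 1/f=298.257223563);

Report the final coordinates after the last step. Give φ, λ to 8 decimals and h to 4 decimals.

φ=-32.80094928°, λ=34.27560428°, h=1190.9437 m

start: φ=-32.805126°, λ=34.275244°, h=1522.313 m
→ ECEF (a=6378388.000, f=1/297.0): X=4435577.2818, Y=3022938.1939, Z=-3436689.6719
→ Helmert 7p (PV): X=4435342.5691, Y=3022819.0757, Z=-3436069.0835
→ geod (Bowring, a=6378137.000): φ=-32.80094928°, λ=34.27560428°, h=1190.9437 m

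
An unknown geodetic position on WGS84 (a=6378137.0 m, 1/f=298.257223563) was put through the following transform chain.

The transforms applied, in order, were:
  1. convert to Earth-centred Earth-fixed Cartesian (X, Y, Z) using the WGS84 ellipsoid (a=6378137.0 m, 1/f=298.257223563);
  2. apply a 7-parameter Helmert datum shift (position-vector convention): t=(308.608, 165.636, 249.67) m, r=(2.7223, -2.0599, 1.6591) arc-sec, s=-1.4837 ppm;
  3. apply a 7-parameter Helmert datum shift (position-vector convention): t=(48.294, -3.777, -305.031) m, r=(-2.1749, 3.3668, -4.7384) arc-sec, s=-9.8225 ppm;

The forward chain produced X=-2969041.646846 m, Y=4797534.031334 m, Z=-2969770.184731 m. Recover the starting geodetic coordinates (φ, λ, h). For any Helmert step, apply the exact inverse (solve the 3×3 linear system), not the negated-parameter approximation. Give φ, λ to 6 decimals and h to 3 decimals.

start: X=-2969041.6468, Y=4797534.0313, Z=-2969770.1847 m
→ Helmert⁻¹: X=-2969180.8461, Y=4797548.0343, Z=-2969492.2003
→ Helmert⁻¹: X=-2969484.9303, Y=4797374.2060, Z=-2969779.9374
→ geod (Bowring, a=6378137.000): φ=-27.91966300°, λ=121.75673300°, h=2431.1350 m

φ=-27.919663°, λ=121.756733°, h=2431.135 m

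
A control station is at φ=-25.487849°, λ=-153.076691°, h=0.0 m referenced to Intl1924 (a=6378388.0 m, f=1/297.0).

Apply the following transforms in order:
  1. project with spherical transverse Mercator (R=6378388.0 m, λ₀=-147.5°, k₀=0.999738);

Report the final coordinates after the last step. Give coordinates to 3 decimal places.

start: φ=-25.487849°, λ=-153.076691°, h=0.000 m
→ tm (R=6378388.0, λ₀=-147.5°): E=-560809.0314, N=-2848431.4544

E=-560809.031 m, N=-2848431.454 m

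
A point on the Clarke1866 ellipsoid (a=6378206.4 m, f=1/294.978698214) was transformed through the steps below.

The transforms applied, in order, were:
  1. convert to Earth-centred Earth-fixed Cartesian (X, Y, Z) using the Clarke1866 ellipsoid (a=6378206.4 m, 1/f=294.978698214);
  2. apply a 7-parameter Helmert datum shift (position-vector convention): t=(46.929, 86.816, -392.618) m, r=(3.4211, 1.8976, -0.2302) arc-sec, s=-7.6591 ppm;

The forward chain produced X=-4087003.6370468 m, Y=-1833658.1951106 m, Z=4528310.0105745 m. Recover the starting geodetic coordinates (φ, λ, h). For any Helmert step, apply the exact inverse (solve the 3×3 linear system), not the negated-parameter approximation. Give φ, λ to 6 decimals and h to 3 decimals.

φ=45.506830°, λ=-155.836594°, h=2708.862 m

start: X=-4087003.6370, Y=-1833658.1951, Z=4528310.0106 m
→ Helmert⁻¹: X=-4087121.4865, Y=-1833688.5041, Z=4528730.1273
→ geod (Bowring, a=6378206.400): φ=45.50683000°, λ=-155.83659400°, h=2708.8620 m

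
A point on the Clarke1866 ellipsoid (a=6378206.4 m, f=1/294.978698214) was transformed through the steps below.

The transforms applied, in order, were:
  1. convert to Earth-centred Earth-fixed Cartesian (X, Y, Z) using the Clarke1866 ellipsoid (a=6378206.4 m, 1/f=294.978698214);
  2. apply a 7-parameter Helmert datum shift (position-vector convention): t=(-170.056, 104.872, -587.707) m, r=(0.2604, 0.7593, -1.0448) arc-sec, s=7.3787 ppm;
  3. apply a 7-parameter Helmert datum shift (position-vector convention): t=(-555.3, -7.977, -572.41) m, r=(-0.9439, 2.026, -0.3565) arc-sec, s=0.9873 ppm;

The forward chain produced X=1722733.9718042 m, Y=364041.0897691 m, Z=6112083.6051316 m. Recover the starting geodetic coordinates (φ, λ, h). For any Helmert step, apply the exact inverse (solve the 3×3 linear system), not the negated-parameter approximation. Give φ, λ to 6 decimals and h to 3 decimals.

start: X=1722733.9718, Y=364041.0898, Z=6112083.6051 m
→ Helmert⁻¹: X=1723226.9006, Y=364023.7132, Z=6112668.5720
→ Helmert⁻¹: X=1723359.8929, Y=363932.6030, Z=6113217.0561
→ geod (Bowring, a=6378206.400): φ=74.03018000°, λ=11.92430900°, h=3671.8460 m

φ=74.030180°, λ=11.924309°, h=3671.846 m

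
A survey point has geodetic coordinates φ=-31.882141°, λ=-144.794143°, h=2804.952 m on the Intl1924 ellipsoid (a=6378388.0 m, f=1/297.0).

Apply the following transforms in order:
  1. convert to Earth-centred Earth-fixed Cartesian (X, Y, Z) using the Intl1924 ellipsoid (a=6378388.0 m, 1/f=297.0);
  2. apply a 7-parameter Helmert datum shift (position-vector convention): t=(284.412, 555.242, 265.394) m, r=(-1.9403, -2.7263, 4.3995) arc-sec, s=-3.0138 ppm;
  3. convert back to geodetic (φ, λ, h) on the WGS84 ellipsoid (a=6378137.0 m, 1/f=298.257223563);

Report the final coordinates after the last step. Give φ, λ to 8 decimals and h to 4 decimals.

φ=-31.88231190°, λ=-144.79543981°, h=2402.0983 m

start: φ=-31.882141°, λ=-144.794143°, h=2804.952 m
→ ECEF (a=6378388.000, f=1/297.0): X=-4431538.3275, Y=-3126784.8922, Z=-3350872.4295
→ Helmert 7p (PV): X=-4431129.5776, Y=-3126346.2694, Z=-3350626.0971
→ geod (Bowring, a=6378137.000): φ=-31.88231190°, λ=-144.79543981°, h=2402.0983 m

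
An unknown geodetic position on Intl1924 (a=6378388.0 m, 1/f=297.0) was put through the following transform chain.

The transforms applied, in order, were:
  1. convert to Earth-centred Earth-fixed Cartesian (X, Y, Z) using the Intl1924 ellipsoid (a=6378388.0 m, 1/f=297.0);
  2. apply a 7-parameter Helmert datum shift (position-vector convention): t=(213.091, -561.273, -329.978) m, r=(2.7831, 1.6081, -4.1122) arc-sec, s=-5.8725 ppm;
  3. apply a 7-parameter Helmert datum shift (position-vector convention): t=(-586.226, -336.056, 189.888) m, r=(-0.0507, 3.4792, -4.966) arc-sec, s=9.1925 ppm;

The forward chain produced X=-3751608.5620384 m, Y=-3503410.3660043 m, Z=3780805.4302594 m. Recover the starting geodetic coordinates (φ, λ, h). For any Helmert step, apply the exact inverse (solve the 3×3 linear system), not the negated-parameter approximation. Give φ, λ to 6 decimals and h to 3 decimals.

φ=36.563639°, λ=-136.962432°, h=3722.840 m

start: X=-3751608.5620, Y=-3503410.3660, Z=3780805.4303 m
→ Helmert⁻¹: X=-3750967.2826, Y=-3503133.3453, Z=3780516.6582
→ Helmert⁻¹: X=-3751162.0494, Y=-3502616.4114, Z=3780886.8545
→ geod (Bowring, a=6378388.000): φ=36.56363900°, λ=-136.96243200°, h=3722.8400 m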